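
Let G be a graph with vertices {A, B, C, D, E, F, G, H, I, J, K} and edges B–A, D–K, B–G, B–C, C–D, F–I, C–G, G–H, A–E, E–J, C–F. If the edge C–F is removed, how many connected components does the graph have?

Before removal there is 1 component.
C–F is a bridge — removing it separates C's side from F's side.
After removal: 2 components.

2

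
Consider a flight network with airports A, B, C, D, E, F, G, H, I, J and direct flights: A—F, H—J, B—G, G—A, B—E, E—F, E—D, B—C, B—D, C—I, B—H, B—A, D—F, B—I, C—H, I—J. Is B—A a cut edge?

After removing B—A, the path B-G-A still connects them, so the edge is not a bridge.

No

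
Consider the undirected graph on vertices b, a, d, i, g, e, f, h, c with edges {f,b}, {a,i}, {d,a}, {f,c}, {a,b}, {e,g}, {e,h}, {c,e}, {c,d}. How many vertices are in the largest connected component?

9

Starting from a we can reach a, b, c, d, e, f, g, h, i. That is one component of size 9.
The largest has 9 vertices.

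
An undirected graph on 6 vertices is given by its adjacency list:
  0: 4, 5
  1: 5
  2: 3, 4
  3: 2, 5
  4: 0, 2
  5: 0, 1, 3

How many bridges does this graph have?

1

The edges on the cycle 5-0-4-2-3-5 are not bridges since each lies on that cycle.
But removing 5-1 disconnects 5 from 1 — this is a bridge.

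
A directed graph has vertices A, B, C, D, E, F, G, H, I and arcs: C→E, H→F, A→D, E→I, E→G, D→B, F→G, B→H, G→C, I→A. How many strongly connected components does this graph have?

1

{A, B, C, D, E, F, G, H, I} are all mutually reachable — one SCC of size 9.
That gives 1 strongly connected component.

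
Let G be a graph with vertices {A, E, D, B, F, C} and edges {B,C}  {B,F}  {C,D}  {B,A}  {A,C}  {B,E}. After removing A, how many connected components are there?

With A gone, the remaining components are: {B, C, D, E, F}.
That is 1 component.

1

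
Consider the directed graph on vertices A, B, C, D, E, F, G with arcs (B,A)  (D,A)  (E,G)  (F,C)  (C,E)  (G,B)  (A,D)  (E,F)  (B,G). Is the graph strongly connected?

No

There is no directed path from B to C, so the graph is not strongly connected.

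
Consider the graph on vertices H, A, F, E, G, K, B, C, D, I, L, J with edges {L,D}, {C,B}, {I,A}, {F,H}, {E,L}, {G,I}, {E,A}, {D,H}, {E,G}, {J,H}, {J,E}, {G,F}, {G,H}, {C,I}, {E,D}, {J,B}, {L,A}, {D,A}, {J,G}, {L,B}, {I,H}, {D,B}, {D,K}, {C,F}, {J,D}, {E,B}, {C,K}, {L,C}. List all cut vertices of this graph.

Removing E, for instance, still leaves 1 component. No single vertex removal increases the component count — the graph has no articulation points.

none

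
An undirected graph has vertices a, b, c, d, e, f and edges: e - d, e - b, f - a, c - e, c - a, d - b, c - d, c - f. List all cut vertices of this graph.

Removing c increases the component count from 1 to 2, so c is a cut vertex.
By contrast removing a leaves 1 component; it is not a cut vertex. No other vertex is a cut vertex either.

c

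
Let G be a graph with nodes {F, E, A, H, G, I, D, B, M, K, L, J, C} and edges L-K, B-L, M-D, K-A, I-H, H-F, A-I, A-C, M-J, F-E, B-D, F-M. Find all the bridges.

The edges on the cycle B-L-K-A-I-H-F-M-D-B are not bridges since each lies on that cycle.
But removing J-M disconnects J from M; removing C-A disconnects C from A; removing E-F disconnects E from F — these are bridges.

A-C, E-F, J-M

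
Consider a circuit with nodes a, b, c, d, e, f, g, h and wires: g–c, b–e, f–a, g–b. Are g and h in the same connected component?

The component containing g is {b, c, e, g}, and h is not in it.

No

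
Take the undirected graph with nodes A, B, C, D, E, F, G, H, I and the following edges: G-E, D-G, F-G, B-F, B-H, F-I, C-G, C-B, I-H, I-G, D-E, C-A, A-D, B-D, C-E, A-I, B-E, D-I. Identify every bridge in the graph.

none

The edges on the cycle C-A-I-F-B-C are not bridges since each lies on that cycle.
Every edge lies on some cycle, so there are no bridges.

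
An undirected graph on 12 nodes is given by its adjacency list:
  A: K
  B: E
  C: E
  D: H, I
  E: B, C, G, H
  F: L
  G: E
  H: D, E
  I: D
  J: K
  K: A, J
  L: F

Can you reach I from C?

From C we can reach B, C, D, E, G, H, I, which includes I.

Yes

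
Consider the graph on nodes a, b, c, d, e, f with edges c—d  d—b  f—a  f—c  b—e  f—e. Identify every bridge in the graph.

a-f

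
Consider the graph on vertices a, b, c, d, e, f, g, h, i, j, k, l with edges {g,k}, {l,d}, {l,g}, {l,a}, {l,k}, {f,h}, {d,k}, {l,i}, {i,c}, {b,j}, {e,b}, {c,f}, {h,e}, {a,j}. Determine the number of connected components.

Starting from a we can reach a, b, c, d, e, f, g, h, i, j, k, l. That is one component of size 12.
Total: 1 component.

1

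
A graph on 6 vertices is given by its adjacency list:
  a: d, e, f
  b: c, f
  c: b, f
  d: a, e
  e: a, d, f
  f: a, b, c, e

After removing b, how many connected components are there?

1

With b gone, the remaining components are: {a, c, d, e, f}.
That is 1 component.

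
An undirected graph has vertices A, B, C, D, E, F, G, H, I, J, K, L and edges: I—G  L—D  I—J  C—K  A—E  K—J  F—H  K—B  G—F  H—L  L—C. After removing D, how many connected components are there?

2

With D gone, the remaining components are: {A, E}; {B, C, F, G, H, I, J, K, L}.
That is 2 components.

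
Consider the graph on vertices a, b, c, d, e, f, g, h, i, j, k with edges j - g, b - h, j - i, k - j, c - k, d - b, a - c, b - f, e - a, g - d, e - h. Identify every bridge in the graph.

The edges on the cycle e-a-c-k-j-g-d-b-h-e are not bridges since each lies on that cycle.
But removing i - j disconnects i from j; removing f - b disconnects f from b — these are bridges.

b-f, i-j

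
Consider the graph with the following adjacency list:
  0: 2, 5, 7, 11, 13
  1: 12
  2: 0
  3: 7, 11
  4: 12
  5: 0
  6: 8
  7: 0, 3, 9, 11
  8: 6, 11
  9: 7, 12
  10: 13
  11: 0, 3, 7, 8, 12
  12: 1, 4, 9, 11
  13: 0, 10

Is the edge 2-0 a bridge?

Yes

Removing 2-0 leaves no path between 2 and 0: the component count goes from 1 to 2. So it is a bridge.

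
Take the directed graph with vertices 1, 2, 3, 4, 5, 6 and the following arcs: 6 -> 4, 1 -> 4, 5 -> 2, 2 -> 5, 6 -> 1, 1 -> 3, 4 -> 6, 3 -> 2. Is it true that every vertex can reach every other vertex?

There is no directed path from 3 to 6, so the graph is not strongly connected.

No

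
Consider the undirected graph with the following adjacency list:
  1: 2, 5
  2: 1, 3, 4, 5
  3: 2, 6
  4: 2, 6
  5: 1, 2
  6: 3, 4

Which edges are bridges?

The edges on the cycle 2-5-1-2 are not bridges since each lies on that cycle.
Every edge lies on some cycle, so there are no bridges.

none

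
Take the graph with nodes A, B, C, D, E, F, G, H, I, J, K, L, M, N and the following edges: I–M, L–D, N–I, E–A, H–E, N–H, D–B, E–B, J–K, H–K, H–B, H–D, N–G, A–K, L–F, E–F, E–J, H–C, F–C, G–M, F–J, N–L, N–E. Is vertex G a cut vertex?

Deleting G leaves 1 component (was 1) (its neighbors M, N remain connected to each other), so G is not a cut vertex.

No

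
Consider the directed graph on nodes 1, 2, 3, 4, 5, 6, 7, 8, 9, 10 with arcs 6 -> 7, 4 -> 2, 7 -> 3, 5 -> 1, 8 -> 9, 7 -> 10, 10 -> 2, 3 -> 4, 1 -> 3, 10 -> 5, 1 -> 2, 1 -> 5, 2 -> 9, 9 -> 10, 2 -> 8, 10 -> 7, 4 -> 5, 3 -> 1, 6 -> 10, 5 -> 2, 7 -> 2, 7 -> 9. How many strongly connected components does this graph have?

{1, 2, 3, 4, 5, 7, 8, 9, 10} are all mutually reachable — one SCC of size 9.
{6} is an SCC by itself.
That gives 2 strongly connected components.

2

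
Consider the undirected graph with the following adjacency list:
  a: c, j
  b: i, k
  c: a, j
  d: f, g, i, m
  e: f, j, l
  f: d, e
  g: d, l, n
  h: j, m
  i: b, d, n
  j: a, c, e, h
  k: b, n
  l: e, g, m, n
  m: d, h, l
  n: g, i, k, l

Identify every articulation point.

Removing j increases the component count from 1 to 2, so j is a cut vertex.
By contrast removing f leaves 1 component; it is not a cut vertex. No other vertex is a cut vertex either.

j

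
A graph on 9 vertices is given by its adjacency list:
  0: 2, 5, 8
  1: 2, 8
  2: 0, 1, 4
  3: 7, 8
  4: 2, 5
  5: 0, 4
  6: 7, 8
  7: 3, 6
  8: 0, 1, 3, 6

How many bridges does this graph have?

The edges on the cycle 8-6-7-3-8 are not bridges since each lies on that cycle.
Every edge lies on some cycle, so there are no bridges.

0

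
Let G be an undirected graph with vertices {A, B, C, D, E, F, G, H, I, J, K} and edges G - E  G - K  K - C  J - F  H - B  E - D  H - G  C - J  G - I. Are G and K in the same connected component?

Yes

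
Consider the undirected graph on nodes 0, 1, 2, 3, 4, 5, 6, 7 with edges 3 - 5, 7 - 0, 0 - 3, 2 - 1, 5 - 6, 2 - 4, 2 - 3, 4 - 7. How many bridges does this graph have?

3

The edges on the cycle 2-4-7-0-3-2 are not bridges since each lies on that cycle.
But removing 3 - 5 disconnects 3 from 5; removing 2 - 1 disconnects 2 from 1; removing 5 - 6 disconnects 5 from 6 — these are bridges.
That makes 3 bridges.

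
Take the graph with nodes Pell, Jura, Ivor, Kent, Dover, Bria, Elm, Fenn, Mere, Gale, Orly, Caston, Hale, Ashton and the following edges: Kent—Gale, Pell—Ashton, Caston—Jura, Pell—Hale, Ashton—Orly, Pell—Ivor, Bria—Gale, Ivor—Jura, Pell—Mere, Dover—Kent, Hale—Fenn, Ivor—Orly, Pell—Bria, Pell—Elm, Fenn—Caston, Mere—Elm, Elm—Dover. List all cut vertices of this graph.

Pell

Removing Pell increases the component count from 1 to 2, so Pell is a cut vertex.
By contrast removing Hale leaves 1 component; it is not a cut vertex. No other vertex is a cut vertex either.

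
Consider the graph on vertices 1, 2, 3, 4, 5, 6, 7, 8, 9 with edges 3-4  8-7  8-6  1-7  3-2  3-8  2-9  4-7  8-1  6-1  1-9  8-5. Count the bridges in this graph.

The edges on the cycle 8-6-1-8 are not bridges since each lies on that cycle.
But removing 5-8 disconnects 5 from 8 — this is a bridge.

1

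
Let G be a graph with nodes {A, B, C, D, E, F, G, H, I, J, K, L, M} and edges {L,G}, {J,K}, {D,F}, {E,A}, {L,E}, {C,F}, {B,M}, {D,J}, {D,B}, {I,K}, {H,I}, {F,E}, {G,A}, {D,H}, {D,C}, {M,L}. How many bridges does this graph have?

0

The edges on the cycle D-H-I-K-J-D are not bridges since each lies on that cycle.
Every edge lies on some cycle, so there are no bridges.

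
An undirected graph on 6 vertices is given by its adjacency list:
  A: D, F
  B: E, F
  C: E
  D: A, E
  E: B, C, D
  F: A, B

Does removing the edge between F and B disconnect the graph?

No

After removing F-B, the path F-A-D-E-B still connects them, so the edge is not a bridge.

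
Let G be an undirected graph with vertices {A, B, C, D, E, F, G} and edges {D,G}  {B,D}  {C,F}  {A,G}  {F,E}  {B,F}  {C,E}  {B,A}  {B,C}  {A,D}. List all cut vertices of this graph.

Removing B increases the component count from 1 to 2, so B is a cut vertex.
By contrast removing D leaves 1 component; it is not a cut vertex. No other vertex is a cut vertex either.

B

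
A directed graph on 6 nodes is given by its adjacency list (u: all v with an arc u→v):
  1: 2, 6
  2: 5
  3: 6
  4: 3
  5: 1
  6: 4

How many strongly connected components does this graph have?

{3, 4, 6} are all mutually reachable — one SCC of size 3.
{1, 2, 5} are all mutually reachable — one SCC of size 3.
That gives 2 strongly connected components.

2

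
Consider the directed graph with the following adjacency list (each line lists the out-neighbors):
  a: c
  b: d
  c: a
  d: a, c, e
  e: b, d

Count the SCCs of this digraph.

2

{b, d, e} are all mutually reachable — one SCC of size 3.
{a, c} are all mutually reachable — one SCC of size 2.
That gives 2 strongly connected components.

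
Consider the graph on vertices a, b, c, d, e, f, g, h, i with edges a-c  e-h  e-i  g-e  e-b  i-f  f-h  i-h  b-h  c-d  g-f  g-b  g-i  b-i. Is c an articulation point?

Yes

Deleting c raises the number of components from 2 to 3, so c is a cut vertex.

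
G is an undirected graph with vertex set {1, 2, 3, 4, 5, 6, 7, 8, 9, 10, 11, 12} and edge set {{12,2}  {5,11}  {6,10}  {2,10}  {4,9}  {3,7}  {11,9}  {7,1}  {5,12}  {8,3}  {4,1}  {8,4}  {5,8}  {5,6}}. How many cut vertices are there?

1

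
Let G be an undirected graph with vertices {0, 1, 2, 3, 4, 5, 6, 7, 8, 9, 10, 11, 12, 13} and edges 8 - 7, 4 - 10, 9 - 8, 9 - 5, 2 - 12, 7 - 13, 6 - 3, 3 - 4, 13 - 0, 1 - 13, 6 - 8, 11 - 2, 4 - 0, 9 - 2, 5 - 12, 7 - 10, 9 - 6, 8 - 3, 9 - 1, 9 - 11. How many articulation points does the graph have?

Removing 9 increases the component count from 1 to 2, so 9 is a cut vertex.
By contrast removing 13 leaves 1 component; it is not a cut vertex. No other vertex is a cut vertex either.

1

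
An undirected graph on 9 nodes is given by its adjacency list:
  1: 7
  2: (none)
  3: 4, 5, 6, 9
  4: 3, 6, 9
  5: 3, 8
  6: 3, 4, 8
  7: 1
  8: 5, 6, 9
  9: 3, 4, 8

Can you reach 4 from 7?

The component containing 7 is {1, 7}, and 4 is not in it.

No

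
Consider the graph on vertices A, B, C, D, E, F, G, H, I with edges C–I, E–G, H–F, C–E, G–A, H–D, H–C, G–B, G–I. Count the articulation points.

Removing C increases the component count from 1 to 2, so C is a cut vertex.
Removing G increases the component count from 1 to 3, so G is a cut vertex.
Removing H increases the component count from 1 to 3, so H is a cut vertex.
By contrast removing B leaves 1 component; it is not a cut vertex. No other vertex is a cut vertex either.

3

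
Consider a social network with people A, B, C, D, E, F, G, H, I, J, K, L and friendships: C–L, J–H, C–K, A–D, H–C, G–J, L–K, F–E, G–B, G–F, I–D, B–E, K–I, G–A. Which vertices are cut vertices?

G

Removing G increases the component count from 1 to 2, so G is a cut vertex.
By contrast removing E leaves 1 component; it is not a cut vertex. No other vertex is a cut vertex either.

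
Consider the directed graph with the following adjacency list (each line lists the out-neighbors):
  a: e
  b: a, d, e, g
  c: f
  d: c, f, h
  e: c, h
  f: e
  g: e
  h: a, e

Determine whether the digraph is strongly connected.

There is no directed path from f to g, so the graph is not strongly connected.

No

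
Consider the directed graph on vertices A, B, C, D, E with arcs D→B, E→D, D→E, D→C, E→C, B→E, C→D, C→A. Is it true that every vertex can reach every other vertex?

There is no directed path from A to B, so the graph is not strongly connected.

No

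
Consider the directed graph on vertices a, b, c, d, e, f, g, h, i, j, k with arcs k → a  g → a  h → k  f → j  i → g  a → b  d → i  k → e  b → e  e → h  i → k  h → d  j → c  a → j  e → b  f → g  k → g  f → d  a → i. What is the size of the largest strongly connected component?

{a, b, d, e, g, h, i, k} are all mutually reachable — one SCC of size 8.
{c} is an SCC by itself.
{j} is an SCC by itself.
{f} is an SCC by itself.
The largest has 8 vertices.

8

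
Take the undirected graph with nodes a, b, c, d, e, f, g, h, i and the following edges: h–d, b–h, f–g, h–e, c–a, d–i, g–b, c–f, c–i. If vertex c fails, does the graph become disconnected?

Yes

Deleting c raises the number of components from 1 to 2, so c is a cut vertex.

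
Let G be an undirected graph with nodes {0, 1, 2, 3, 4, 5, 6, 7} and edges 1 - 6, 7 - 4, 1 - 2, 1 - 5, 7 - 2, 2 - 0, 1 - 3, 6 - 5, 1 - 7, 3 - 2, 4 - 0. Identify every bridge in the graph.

The edges on the cycle 1-6-5-1 are not bridges since each lies on that cycle.
Every edge lies on some cycle, so there are no bridges.

none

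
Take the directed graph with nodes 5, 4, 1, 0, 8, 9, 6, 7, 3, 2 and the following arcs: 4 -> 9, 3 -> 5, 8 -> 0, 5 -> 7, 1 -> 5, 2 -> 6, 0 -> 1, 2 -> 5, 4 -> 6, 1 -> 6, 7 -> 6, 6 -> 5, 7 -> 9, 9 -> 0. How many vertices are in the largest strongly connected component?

6

{0, 1, 5, 6, 7, 9} are all mutually reachable — one SCC of size 6.
{3} is an SCC by itself.
{8} is an SCC by itself.
{2} is an SCC by itself.
{4} is an SCC by itself.
The largest has 6 vertices.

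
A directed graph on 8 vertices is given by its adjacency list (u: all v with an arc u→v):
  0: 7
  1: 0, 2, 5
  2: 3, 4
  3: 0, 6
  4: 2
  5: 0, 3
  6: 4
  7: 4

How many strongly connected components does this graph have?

{0, 2, 3, 4, 6, 7} are all mutually reachable — one SCC of size 6.
{1} is an SCC by itself.
{5} is an SCC by itself.
That gives 3 strongly connected components.

3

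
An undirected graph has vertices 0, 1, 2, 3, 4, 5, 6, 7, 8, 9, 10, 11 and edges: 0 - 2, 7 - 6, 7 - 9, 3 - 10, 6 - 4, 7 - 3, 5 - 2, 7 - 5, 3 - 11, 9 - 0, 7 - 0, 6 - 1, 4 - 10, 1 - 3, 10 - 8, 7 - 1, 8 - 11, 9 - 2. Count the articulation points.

1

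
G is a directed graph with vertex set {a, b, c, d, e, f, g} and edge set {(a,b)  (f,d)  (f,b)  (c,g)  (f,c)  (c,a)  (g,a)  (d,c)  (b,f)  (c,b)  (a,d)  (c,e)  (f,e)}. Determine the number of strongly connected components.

2

{a, b, c, d, f, g} are all mutually reachable — one SCC of size 6.
{e} is an SCC by itself.
That gives 2 strongly connected components.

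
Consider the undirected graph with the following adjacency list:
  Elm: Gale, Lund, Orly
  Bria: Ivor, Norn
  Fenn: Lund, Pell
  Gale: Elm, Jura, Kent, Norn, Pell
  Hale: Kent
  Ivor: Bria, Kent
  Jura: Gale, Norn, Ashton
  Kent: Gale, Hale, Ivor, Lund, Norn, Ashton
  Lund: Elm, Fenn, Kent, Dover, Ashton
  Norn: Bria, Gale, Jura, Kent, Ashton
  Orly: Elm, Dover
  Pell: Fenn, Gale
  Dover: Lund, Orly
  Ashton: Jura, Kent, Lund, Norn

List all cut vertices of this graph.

Kent

Removing Kent increases the component count from 1 to 2, so Kent is a cut vertex.
By contrast removing Orly leaves 1 component; it is not a cut vertex. No other vertex is a cut vertex either.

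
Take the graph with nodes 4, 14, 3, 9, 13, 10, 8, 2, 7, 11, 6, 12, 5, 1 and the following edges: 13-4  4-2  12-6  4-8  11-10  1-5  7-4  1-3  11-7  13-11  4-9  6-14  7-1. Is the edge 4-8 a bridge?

Removing 4-8 leaves no path between 4 and 8: the component count goes from 2 to 3. So it is a bridge.

Yes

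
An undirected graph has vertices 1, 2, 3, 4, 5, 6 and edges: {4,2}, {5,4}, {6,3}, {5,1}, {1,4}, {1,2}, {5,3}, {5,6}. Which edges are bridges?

The edges on the cycle 5-6-3-5 are not bridges since each lies on that cycle.
Every edge lies on some cycle, so there are no bridges.

none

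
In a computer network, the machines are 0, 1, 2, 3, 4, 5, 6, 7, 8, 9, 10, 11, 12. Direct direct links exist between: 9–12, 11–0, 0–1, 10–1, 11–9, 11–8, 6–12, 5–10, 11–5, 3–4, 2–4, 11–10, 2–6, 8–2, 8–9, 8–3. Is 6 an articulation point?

No

Deleting 6 leaves 2 components (was 2), so 6 is not a cut vertex.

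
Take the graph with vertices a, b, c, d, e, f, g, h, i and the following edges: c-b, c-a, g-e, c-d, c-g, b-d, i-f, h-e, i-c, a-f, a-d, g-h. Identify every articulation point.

c, g

Removing c increases the component count from 1 to 2, so c is a cut vertex.
Removing g increases the component count from 1 to 2, so g is a cut vertex.
By contrast removing f leaves 1 component; it is not a cut vertex. No other vertex is a cut vertex either.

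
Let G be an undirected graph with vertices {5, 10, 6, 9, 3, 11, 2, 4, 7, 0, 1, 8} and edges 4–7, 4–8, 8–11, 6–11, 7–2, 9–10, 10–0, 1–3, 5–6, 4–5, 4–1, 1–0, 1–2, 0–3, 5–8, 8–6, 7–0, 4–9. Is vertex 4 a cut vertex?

Yes

Deleting 4 raises the number of components from 1 to 2, so 4 is a cut vertex.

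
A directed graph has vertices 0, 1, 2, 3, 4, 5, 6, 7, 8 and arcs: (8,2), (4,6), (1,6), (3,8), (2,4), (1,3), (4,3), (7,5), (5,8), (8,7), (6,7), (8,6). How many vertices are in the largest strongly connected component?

{2, 3, 4, 5, 6, 7, 8} are all mutually reachable — one SCC of size 7.
{1} is an SCC by itself.
{0} is an SCC by itself.
The largest has 7 vertices.

7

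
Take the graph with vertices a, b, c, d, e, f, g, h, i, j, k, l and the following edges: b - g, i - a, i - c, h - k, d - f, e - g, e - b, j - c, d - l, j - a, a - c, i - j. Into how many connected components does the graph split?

Starting from h we can reach h, k. That is one component of size 2.
Starting from d we can reach d, f, l. That is one component of size 3.
Starting from b we can reach b, e, g. That is one component of size 3.
Starting from a we can reach a, c, i, j. That is one component of size 4.
Total: 4 components.

4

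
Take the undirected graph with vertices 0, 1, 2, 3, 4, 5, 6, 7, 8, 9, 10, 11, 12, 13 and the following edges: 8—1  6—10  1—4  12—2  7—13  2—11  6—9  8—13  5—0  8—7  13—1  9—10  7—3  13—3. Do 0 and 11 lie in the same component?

The component containing 0 is {0, 5}, and 11 is not in it.

No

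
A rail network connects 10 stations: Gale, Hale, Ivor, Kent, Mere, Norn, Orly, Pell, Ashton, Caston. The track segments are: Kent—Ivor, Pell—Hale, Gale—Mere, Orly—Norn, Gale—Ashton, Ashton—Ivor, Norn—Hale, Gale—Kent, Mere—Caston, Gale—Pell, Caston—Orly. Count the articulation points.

1

Removing Gale increases the component count from 1 to 2, so Gale is a cut vertex.
By contrast removing Ivor leaves 1 component; it is not a cut vertex. No other vertex is a cut vertex either.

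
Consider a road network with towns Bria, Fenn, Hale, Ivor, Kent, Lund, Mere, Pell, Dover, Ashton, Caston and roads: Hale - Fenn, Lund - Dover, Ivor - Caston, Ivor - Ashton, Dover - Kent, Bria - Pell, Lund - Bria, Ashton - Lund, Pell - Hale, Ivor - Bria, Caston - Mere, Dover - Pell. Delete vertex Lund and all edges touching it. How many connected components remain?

With Lund gone, the remaining components are: {Bria, Fenn, Hale, Ivor, Kent, Mere, Pell, Dover, Ashton, Caston}.
That is 1 component.

1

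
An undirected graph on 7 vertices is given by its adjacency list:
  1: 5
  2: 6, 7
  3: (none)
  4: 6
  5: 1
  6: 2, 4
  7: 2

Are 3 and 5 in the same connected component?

No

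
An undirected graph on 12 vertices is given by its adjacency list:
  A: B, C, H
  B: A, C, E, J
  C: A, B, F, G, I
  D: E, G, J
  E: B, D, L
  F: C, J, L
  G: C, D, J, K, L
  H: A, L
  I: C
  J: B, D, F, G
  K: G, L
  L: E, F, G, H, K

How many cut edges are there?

1

The edges on the cycle L-E-B-C-G-L are not bridges since each lies on that cycle.
But removing I-C disconnects I from C — this is a bridge.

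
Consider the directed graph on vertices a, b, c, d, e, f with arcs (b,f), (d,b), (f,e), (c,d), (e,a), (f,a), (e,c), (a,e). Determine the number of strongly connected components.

{a, b, c, d, e, f} are all mutually reachable — one SCC of size 6.
That gives 1 strongly connected component.

1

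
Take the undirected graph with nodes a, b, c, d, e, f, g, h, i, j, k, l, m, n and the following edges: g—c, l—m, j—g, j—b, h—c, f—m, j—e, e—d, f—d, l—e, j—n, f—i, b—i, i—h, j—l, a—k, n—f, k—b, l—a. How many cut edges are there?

The edges on the cycle j-l-a-k-b-j are not bridges since each lies on that cycle.
Every edge lies on some cycle, so there are no bridges.

0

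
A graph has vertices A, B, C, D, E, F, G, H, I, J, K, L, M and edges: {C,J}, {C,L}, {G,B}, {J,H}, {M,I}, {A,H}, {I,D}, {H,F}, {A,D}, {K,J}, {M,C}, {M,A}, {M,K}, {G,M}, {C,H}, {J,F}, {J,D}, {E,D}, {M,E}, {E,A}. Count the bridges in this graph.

The edges on the cycle M-C-J-K-M are not bridges since each lies on that cycle.
But removing M-G disconnects M from G; removing L-C disconnects L from C; removing G-B disconnects G from B — these are bridges.
That makes 3 bridges.

3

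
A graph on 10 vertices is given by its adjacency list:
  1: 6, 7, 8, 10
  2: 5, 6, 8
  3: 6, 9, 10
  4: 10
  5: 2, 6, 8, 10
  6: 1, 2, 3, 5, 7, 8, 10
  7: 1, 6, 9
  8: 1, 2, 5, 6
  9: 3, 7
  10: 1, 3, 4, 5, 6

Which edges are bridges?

10-4

The edges on the cycle 3-6-1-7-9-3 are not bridges since each lies on that cycle.
But removing 4-10 disconnects 4 from 10 — this is a bridge.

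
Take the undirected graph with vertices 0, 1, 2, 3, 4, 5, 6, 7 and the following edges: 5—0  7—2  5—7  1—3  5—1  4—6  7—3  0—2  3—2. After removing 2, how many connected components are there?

2

With 2 gone, the remaining components are: {4, 6}; {0, 1, 3, 5, 7}.
That is 2 components.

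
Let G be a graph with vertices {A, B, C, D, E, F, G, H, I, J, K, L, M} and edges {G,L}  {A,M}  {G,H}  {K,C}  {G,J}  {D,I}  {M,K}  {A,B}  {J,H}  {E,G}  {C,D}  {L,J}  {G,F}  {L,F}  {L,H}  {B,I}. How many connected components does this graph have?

2

Starting from E we can reach E, F, G, H, J, L. That is one component of size 6.
Starting from A we can reach A, B, C, D, I, K, M. That is one component of size 7.
Total: 2 components.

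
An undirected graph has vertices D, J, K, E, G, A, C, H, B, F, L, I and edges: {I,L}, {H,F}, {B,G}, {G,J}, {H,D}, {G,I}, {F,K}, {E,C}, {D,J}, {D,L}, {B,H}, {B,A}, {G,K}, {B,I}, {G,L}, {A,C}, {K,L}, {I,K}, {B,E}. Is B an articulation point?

Yes

Deleting B raises the number of components from 1 to 2, so B is a cut vertex.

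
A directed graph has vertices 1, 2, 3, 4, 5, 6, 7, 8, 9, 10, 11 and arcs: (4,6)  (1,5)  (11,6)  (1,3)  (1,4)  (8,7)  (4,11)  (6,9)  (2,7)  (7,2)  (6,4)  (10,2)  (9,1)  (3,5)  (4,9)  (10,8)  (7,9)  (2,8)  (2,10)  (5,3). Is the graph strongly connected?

No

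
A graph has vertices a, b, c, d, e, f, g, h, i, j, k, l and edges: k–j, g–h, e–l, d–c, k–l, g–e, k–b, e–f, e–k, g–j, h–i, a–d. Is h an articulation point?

Yes

Deleting h raises the number of components from 2 to 3, so h is a cut vertex.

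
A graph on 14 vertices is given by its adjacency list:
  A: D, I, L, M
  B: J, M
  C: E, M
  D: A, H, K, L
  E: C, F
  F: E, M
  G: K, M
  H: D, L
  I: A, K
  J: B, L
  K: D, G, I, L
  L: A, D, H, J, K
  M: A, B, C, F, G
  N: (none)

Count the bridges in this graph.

The edges on the cycle M-G-K-I-A-M are not bridges since each lies on that cycle.
Every edge lies on some cycle, so there are no bridges.

0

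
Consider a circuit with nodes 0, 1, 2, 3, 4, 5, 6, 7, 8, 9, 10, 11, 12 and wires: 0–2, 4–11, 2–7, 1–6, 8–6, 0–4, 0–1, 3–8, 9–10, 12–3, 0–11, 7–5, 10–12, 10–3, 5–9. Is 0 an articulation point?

Yes

Deleting 0 raises the number of components from 1 to 2, so 0 is a cut vertex.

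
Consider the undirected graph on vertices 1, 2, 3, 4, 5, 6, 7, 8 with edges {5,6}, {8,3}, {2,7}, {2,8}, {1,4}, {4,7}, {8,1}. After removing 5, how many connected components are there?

With 5 gone, the remaining components are: {6}; {1, 2, 3, 4, 7, 8}.
That is 2 components.

2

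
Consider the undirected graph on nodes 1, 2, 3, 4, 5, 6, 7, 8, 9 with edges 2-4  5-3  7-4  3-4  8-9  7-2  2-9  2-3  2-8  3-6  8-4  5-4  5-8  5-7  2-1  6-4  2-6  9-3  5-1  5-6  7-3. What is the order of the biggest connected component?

Starting from 1 we can reach 1, 2, 3, 4, 5, 6, 7, 8, 9. That is one component of size 9.
The largest has 9 vertices.

9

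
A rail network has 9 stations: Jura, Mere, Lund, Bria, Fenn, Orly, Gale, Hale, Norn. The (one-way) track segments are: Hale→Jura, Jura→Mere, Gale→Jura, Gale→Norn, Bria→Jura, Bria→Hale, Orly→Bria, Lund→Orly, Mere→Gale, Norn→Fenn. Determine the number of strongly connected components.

{Gale, Jura, Mere} are all mutually reachable — one SCC of size 3.
{Orly} is an SCC by itself.
{Lund} is an SCC by itself.
{Hale} is an SCC by itself.
{Bria} is an SCC by itself.
(and 2 more singleton SCCs)
That gives 7 strongly connected components.

7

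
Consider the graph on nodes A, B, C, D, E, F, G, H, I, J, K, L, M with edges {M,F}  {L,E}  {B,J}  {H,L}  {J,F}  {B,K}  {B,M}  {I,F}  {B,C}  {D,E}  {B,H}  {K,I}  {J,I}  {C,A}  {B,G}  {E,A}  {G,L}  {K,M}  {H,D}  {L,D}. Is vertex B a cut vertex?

Deleting B raises the number of components from 1 to 2, so B is a cut vertex.

Yes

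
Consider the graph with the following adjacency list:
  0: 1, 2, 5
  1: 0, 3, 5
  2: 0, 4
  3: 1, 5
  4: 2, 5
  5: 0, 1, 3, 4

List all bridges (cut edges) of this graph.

The edges on the cycle 0-2-4-5-0 are not bridges since each lies on that cycle.
Every edge lies on some cycle, so there are no bridges.

none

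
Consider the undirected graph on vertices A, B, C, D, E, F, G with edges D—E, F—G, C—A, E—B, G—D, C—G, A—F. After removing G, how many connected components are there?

2

With G gone, the remaining components are: {A, C, F}; {B, D, E}.
That is 2 components.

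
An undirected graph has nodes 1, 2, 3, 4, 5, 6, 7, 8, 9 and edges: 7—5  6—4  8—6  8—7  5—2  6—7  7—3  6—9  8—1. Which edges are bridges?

The edges on the cycle 8-6-7-8 are not bridges since each lies on that cycle.
But removing 7—3 disconnects 7 from 3; removing 8—1 disconnects 8 from 1; removing 2—5 disconnects 2 from 5; removing 6—9 disconnects 6 from 9 — these are bridges.
In total 6 edges are bridges.

1-8, 2-5, 3-7, 4-6, 5-7, 6-9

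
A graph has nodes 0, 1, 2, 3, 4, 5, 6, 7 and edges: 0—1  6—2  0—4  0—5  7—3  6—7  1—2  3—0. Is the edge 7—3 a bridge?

No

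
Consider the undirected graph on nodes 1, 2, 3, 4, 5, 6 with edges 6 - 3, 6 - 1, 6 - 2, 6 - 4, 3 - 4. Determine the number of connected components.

2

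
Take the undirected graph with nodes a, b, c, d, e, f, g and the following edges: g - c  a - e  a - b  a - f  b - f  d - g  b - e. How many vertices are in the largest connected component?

4

Starting from c we can reach c, d, g. That is one component of size 3.
Starting from a we can reach a, b, e, f. That is one component of size 4.
The largest has 4 vertices.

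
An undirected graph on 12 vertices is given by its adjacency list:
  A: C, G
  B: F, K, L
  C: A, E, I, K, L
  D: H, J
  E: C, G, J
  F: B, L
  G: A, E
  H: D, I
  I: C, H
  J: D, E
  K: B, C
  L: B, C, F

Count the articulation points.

Removing C increases the component count from 1 to 2, so C is a cut vertex.
By contrast removing I leaves 1 component; it is not a cut vertex. No other vertex is a cut vertex either.

1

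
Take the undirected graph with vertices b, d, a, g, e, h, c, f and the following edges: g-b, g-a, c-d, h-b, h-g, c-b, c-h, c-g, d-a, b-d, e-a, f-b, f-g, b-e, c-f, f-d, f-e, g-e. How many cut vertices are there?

0

Removing b, for instance, still leaves 1 component. No single vertex removal increases the component count — the graph has no articulation points.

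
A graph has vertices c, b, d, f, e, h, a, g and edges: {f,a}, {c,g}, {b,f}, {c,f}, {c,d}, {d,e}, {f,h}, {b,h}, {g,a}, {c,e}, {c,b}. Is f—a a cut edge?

After removing f—a, the path f-c-g-a still connects them, so the edge is not a bridge.

No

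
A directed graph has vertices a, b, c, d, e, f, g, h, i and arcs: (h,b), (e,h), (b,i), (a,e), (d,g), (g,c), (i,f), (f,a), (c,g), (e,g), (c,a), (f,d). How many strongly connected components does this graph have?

1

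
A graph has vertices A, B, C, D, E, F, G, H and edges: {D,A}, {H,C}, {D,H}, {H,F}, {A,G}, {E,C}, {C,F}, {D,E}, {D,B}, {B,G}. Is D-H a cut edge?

After removing D-H, the path D-E-C-H still connects them, so the edge is not a bridge.

No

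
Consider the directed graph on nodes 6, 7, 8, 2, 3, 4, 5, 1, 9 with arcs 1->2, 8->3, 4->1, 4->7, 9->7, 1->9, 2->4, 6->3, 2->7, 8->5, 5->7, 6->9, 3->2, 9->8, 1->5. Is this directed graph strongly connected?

No

There is no directed path from 7 to 8, so the graph is not strongly connected.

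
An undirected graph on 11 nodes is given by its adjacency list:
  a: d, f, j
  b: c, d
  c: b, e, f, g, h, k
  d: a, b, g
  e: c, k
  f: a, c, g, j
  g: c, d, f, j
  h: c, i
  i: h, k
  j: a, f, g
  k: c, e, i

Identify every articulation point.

Removing c increases the component count from 1 to 2, so c is a cut vertex.
By contrast removing g leaves 1 component; it is not a cut vertex. No other vertex is a cut vertex either.

c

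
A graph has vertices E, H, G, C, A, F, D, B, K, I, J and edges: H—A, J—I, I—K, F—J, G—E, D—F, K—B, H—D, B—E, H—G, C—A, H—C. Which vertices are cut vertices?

Removing H increases the component count from 1 to 2, so H is a cut vertex.
By contrast removing F leaves 1 component; it is not a cut vertex. No other vertex is a cut vertex either.

H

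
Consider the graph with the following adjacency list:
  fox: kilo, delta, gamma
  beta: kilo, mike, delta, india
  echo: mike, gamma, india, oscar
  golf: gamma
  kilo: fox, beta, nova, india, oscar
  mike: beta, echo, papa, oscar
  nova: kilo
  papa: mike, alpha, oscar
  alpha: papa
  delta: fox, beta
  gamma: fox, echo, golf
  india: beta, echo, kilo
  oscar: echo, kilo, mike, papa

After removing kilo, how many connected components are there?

With kilo gone, the remaining components are: {nova}; {fox, beta, echo, golf, mike, papa, alpha, delta, gamma, india, oscar}.
That is 2 components.

2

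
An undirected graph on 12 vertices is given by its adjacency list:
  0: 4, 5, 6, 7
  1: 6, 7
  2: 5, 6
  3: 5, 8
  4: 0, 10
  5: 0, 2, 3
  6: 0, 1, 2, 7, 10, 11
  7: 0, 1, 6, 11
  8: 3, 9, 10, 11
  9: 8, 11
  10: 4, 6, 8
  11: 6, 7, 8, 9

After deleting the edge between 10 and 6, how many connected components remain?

1

10 and 6 are still connected via 10-8-11-6, so the component count stays at 1.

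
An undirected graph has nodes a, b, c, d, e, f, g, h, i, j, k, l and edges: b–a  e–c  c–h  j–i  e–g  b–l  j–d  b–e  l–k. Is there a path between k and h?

Yes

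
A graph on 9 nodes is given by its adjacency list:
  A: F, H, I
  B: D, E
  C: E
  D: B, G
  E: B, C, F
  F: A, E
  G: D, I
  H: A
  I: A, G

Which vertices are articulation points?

Removing A increases the component count from 1 to 2, so A is a cut vertex.
Removing E increases the component count from 1 to 2, so E is a cut vertex.
By contrast removing B leaves 1 component; it is not a cut vertex. No other vertex is a cut vertex either.

A, E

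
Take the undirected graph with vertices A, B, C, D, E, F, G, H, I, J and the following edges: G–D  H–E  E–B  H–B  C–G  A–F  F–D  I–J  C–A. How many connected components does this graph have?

Starting from I we can reach I, J. That is one component of size 2.
Starting from B we can reach B, E, H. That is one component of size 3.
Starting from A we can reach A, C, D, F, G. That is one component of size 5.
Total: 3 components.

3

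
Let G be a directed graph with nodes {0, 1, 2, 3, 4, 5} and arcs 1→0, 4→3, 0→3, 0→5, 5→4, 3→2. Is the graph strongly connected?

No

There is no directed path from 4 to 0, so the graph is not strongly connected.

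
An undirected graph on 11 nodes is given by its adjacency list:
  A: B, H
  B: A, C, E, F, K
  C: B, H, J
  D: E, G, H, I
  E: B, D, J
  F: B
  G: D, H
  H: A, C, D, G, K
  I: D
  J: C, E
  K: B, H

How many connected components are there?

Starting from A we can reach A, B, C, D, E, F, G, H, I, J, K. That is one component of size 11.
Total: 1 component.

1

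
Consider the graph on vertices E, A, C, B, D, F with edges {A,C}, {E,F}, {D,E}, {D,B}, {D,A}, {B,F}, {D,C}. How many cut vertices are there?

1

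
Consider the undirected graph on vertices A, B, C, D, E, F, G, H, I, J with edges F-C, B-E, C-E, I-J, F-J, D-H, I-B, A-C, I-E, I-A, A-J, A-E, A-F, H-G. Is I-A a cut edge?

No

After removing I-A, the path I-E-A still connects them, so the edge is not a bridge.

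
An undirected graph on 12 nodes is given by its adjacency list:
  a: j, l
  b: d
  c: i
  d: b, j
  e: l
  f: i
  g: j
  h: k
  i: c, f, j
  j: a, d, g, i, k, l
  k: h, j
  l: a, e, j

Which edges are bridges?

b-d, c-i, d-j, e-l, f-i, g-j, h-k, i-j, j-k

The edges on the cycle l-a-j-l are not bridges since each lies on that cycle.
But removing j-k disconnects j from k; removing j-i disconnects j from i; removing i-c disconnects i from c; removing j-d disconnects j from d — these are bridges.
In total 9 edges are bridges.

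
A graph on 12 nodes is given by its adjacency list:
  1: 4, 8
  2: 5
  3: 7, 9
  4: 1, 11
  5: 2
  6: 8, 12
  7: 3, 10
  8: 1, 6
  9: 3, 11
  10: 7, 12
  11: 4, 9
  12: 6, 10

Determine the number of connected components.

Starting from 2 we can reach 2, 5. That is one component of size 2.
Starting from 1 we can reach 1, 3, 4, 6, 7, 8, 9, 10, 11, 12. That is one component of size 10.
Total: 2 components.

2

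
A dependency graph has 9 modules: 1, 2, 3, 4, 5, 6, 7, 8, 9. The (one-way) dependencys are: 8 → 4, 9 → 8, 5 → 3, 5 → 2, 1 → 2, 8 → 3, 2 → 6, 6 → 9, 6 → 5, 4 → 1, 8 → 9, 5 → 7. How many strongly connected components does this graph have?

3

{1, 2, 4, 5, 6, 8, 9} are all mutually reachable — one SCC of size 7.
{7} is an SCC by itself.
{3} is an SCC by itself.
That gives 3 strongly connected components.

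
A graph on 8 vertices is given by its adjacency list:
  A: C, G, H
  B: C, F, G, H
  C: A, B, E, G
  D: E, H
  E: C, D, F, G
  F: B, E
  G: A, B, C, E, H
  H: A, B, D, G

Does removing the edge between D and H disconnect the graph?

After removing D-H, the path D-E-G-H still connects them, so the edge is not a bridge.

No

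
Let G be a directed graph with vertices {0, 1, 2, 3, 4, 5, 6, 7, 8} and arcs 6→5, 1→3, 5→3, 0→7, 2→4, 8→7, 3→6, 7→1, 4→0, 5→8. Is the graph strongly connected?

There is no directed path from 1 to 0, so the graph is not strongly connected.

No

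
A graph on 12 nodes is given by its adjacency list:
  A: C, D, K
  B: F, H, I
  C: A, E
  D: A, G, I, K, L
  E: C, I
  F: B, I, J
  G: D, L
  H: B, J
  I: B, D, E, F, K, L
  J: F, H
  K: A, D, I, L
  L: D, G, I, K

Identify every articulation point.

I

Removing I increases the component count from 1 to 2, so I is a cut vertex.
By contrast removing E leaves 1 component; it is not a cut vertex. No other vertex is a cut vertex either.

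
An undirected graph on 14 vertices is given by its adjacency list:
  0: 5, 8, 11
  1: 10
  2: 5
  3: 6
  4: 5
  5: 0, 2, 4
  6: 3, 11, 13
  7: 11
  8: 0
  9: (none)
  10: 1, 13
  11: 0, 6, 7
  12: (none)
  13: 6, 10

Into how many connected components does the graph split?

12 is isolated — a component by itself.
9 is isolated — a component by itself.
Starting from 0 we can reach 0, 1, 2, 3, 4, 5, 6, 7, 8, 10, 11, 13. That is one component of size 12.
Total: 3 components.

3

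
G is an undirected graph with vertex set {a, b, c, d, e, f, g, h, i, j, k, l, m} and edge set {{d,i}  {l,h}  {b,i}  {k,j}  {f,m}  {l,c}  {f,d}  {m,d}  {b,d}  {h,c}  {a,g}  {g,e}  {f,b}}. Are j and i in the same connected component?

No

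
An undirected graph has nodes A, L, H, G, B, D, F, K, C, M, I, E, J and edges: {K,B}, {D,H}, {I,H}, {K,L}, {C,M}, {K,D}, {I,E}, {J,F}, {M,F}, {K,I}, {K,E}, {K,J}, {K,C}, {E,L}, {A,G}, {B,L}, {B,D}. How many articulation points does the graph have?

1

Removing K increases the component count from 2 to 3, so K is a cut vertex.
By contrast removing G leaves 2 components; it is not a cut vertex. No other vertex is a cut vertex either.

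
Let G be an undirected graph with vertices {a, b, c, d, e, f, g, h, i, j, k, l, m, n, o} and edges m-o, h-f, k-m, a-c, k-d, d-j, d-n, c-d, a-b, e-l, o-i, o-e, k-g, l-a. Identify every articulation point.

a, d, k, o

Removing a increases the component count from 2 to 3, so a is a cut vertex.
Removing d increases the component count from 2 to 4, so d is a cut vertex.
Removing k increases the component count from 2 to 3, so k is a cut vertex.
Likewise o is a cut vertex.
By contrast removing f leaves 2 components; it is not a cut vertex. No other vertex is a cut vertex either.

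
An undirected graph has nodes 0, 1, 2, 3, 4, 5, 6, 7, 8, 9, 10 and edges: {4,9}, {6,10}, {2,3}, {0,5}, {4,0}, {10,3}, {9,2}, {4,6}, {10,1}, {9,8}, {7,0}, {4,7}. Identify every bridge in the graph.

0-5, 1-10, 8-9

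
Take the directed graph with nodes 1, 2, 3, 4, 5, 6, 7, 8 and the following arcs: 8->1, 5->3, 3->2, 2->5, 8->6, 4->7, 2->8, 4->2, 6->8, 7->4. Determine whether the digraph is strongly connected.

There is no directed path from 8 to 4, so the graph is not strongly connected.

No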